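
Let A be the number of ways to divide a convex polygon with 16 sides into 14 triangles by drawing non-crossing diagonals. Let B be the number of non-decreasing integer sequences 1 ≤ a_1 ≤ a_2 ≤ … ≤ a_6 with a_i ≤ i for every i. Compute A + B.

Triangulations of a convex m-gon are counted by C_{m−2}; with m = 16 this is C_14. So A = C_14 = 2674440.
Weakly increasing sequences with a_i ≤ i biject with Dyck paths of semilength 6, so there are C_6. So B = C_6 = 132.
A + B = 2674440 + 132 = 2674572.

2674572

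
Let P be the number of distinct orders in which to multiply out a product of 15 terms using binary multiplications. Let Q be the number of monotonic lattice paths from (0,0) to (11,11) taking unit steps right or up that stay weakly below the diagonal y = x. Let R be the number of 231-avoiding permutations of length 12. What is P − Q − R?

2407642

Ways to associate a product of 15 factors correspond to binary trees on 15 leaves, so the count is C_14. So P = C_14 = 2674440.
Sub-diagonal monotone paths from (0,0) to (11,11) biject with Dyck paths of semilength 11, giving C_11. So Q = C_11 = 58786.
For any fixed pattern of length 3, the pattern-avoiding permutations of [12] number C_12. So R = C_12 = 208012.
P − Q − R = 2674440 − 58786 − 208012 = 2407642.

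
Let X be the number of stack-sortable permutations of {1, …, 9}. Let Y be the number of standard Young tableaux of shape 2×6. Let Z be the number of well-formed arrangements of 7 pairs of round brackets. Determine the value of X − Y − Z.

4301

Stack-sortable permutations are exactly the 231-avoiding ones, counted by C_n; here n = 9. So X = C_9 = 4862.
Standard Young tableaux of shape 2×n are counted by C_n; here n = 6. So Y = C_6 = 132.
With 7 pairs the number of balanced bracket strings is the Catalan number C_7. So Z = C_7 = 429.
X − Y − Z = 4862 − 132 − 429 = 4301.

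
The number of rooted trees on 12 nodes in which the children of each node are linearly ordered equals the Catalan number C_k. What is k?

A rooted plane tree on 12 nodes has 11 edges, and such trees are counted by C_11.

11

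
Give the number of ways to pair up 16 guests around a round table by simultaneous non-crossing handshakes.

With 16 = 2·8 people, non-crossing handshake pairings are non-crossing perfect matchings on a circle, counted by C_8.
C_8 = C(16,8)/9 = 12870/9 = 1430.

1430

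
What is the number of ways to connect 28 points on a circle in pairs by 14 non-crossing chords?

2674440

Non-crossing perfect matchings of 2n points on a circle are counted by C_n; with 28 points, n = 14.
C_14 = C_13 · 2(2·13+1)/(13+2) = 742900 · 54/15 = 2674440.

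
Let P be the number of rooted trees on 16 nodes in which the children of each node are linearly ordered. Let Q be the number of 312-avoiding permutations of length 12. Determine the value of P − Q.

9486833

A rooted plane tree on 16 nodes has 15 edges, and such trees are counted by C_15. So P = C_15 = 9694845.
For any fixed pattern of length 3, the pattern-avoiding permutations of [12] number C_12. So Q = C_12 = 208012.
P − Q = 9694845 − 208012 = 9486833.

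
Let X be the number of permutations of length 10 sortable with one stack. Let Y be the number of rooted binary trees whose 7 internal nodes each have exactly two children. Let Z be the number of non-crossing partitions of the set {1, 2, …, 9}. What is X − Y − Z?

11505

Stack-sortable permutations are exactly the 231-avoiding ones, counted by C_n; here n = 10. So X = C_10 = 16796.
The number of full binary trees on 7 internal nodes is the Catalan number C_7. So Y = C_7 = 429.
Non-crossing partitions of an n-element set are counted by C_n; here n = 9. So Z = C_9 = 4862.
X − Y − Z = 16796 − 429 − 4862 = 11505.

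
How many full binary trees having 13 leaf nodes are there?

A full binary tree with L leaves has L−1 internal nodes and is counted by C_{L−1}; L = 13 gives C_12.
C_12 = C_11 · 2(2·11+1)/(11+2) = 58786 · 46/13 = 208012.

208012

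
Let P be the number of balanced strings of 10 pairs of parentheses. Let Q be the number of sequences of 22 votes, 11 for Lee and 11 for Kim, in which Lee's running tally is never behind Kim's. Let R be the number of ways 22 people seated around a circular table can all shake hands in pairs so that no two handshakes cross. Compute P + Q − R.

16796

A balanced arrangement of 10 bracket pairs is a Dyck word of semilength 10, so the count is C_10. So P = C_10 = 16796.
Ballot sequences with n votes each where one side never trails are Dyck words, counted by C_n; here n = 11. So Q = C_11 = 58786.
Non-crossing handshake pairings of 2n people are counted by C_n; 22 people gives n = 11. So R = C_11 = 58786.
P + Q − R = 16796 + 58786 − 58786 = 16796.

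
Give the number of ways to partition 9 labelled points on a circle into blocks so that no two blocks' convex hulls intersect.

The non-crossing partitions of [9] form a lattice of size C_9.
C_9 = C_8 · 2(2·8+1)/(8+2) = 1430 · 34/10 = 4862.

4862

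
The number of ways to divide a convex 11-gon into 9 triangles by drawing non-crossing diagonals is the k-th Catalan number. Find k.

A convex 11-gon is triangulated into 9 triangles, and the number of such triangulations is the Catalan number C_{11−2} = C_9.

9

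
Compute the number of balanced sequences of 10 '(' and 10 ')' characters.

16796

A balanced arrangement of 10 bracket pairs is a Dyck word of semilength 10, so the count is C_10.
C_10 = C_9 · 2(2·9+1)/(9+2) = 4862 · 38/11 = 16796.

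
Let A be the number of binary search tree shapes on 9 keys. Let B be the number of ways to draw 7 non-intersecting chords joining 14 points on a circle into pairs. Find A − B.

There are C_n binary search tree shapes on n keys; with n = 9 that is C_9. So A = C_9 = 4862.
Non-crossing perfect matchings of 2n points on a circle are counted by C_n; with 14 points, n = 7. So B = C_7 = 429.
A − B = 4862 − 429 = 4433.

4433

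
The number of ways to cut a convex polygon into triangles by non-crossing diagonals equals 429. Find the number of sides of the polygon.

Triangulations of a convex m-gon are counted by C_{m−2}, and C_7 = 429.
So m − 2 = 7, giving m = 9 sides.

9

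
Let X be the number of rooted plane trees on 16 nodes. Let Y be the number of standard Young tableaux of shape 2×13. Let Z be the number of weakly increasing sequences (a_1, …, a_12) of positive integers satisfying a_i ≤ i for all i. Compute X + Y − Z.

10229733

A rooted plane tree on 16 nodes has 15 edges, and such trees are counted by C_15. So X = C_15 = 9694845.
By the hook-length formula (or a Dyck-path bijection), SYT of shape 2×13 number C_13. So Y = C_13 = 742900.
Weakly increasing sequences with a_i ≤ i biject with Dyck paths of semilength 12, so there are C_12. So Z = C_12 = 208012.
X + Y − Z = 9694845 + 742900 − 208012 = 10229733.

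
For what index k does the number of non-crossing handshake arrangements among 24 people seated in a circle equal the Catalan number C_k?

Non-crossing handshake pairings of 2n people are counted by C_n; 24 people gives n = 12.

12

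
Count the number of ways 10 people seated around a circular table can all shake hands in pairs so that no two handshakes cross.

42

Non-crossing handshake pairings of 2n people are counted by C_n; 10 people gives n = 5.
C_5 = C_4 · 2(2·4+1)/(4+2) = 14 · 18/6 = 42.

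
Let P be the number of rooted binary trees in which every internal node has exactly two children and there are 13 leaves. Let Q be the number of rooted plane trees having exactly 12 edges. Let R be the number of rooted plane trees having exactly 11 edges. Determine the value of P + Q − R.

A full binary tree with L leaves has L−1 internal nodes and is counted by C_{L−1}; L = 13 gives C_12. So P = C_12 = 208012.
Rooted ordered trees with n edges are counted by C_n; here n = 12. So Q = C_12 = 208012.
Rooted ordered trees with n edges are counted by C_n; here n = 11. So R = C_11 = 58786.
P + Q − R = 208012 + 208012 − 58786 = 357238.

357238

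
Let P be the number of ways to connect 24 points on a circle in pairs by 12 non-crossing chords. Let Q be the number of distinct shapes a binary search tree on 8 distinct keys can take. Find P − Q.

206582

Non-crossing perfect matchings of 2n points on a circle are counted by C_n; with 24 points, n = 12. So P = C_12 = 208012.
There are C_n binary search tree shapes on n keys; with n = 8 that is C_8. So Q = C_8 = 1430.
P − Q = 208012 − 1430 = 206582.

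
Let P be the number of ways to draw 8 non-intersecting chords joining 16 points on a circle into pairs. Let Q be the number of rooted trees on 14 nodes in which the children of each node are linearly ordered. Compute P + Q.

Non-crossing perfect matchings of 2n points on a circle are counted by C_n; with 16 points, n = 8. So P = C_8 = 1430.
Rooted ordered (plane) trees on m nodes have m−1 edges and are counted by C_{m−1}; m = 14 gives C_13. So Q = C_13 = 742900.
P + Q = 1430 + 742900 = 744330.

744330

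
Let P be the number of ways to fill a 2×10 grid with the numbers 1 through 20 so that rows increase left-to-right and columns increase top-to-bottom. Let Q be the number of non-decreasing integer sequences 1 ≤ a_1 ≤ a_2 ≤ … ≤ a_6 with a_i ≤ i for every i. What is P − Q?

16664

By the hook-length formula (or a Dyck-path bijection), SYT of shape 2×10 number C_10. So P = C_10 = 16796.
Such sub-staircase sequences of length n are counted by C_n; here n = 6. So Q = C_6 = 132.
P − Q = 16796 − 132 = 16664.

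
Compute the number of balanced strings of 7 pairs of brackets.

429

A balanced arrangement of 7 bracket pairs is a Dyck word of semilength 7, so the count is C_7.
C_7 = C_6 · 2(2·6+1)/(6+2) = 132 · 26/8 = 429.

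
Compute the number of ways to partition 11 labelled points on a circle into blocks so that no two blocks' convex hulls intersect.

Non-crossing partitions of an n-element set are counted by C_n; here n = 11.
C_11 = C(22,11)/12 = 705432/12 = 58786.

58786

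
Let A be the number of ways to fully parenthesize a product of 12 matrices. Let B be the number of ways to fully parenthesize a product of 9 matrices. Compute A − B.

57356

Ways to associate a product of 12 factors correspond to binary trees on 12 leaves, so the count is C_11. So A = C_11 = 58786.
Bracketing 9 factors into binary products is counted by C_{9−1} = C_8. So B = C_8 = 1430.
A − B = 58786 − 1430 = 57356.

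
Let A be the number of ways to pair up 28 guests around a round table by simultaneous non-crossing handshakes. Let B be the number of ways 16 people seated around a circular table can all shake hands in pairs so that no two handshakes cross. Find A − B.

2673010

Non-crossing handshake pairings of 2n people are counted by C_n; 28 people gives n = 14. So A = C_14 = 2674440.
Non-crossing handshake pairings of 2n people are counted by C_n; 16 people gives n = 8. So B = C_8 = 1430.
A − B = 2674440 − 1430 = 2673010.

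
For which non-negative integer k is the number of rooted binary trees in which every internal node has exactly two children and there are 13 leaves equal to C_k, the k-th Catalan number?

A full binary tree with L leaves has L−1 internal nodes and is counted by C_{L−1}; L = 13 gives C_12.

12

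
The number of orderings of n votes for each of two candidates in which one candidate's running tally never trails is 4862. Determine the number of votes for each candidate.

Such ballot sequences with n votes each are counted by C_n. Since C_9 = 4862, the index is 9.

9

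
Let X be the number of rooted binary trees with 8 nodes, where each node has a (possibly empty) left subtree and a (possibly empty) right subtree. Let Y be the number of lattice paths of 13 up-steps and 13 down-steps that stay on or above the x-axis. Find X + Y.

744330

Binary trees (left/right distinguished) on n nodes are counted by C_n; here n = 8. So X = C_8 = 1430.
A Dyck path with 13 up-steps and 13 down-steps has semilength 13, so there are C_13 of them. So Y = C_13 = 742900.
X + Y = 1430 + 742900 = 744330.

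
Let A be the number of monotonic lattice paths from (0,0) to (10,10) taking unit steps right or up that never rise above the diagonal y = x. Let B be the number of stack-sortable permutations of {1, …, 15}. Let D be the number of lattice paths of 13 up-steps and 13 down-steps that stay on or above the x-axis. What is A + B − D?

8968741

Sub-diagonal monotone paths from (0,0) to (10,10) biject with Dyck paths of semilength 10, giving C_10. So A = C_10 = 16796.
Stack-sortable permutations are exactly the 231-avoiding ones, counted by C_n; here n = 15. So B = C_15 = 9694845.
Dyck paths of semilength n (length 2n) are counted by C_n; here n = 13. So D = C_13 = 742900.
A + B − D = 16796 + 9694845 − 742900 = 8968741.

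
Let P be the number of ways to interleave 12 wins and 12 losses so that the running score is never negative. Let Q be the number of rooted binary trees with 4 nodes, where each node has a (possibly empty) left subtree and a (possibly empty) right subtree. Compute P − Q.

207998

Ballot sequences with n votes each where one side never trails are Dyck words, counted by C_n; here n = 12. So P = C_12 = 208012.
There are C_n binary search tree shapes on n keys; with n = 4 that is C_4. So Q = C_4 = 14.
P − Q = 208012 − 14 = 207998.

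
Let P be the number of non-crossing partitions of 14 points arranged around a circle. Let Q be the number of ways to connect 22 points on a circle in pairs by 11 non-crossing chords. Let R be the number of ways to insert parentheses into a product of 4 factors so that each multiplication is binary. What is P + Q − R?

2733221

The non-crossing partitions of [14] form a lattice of size C_14. So P = C_14 = 2674440.
Non-crossing perfect matchings of 2n points on a circle are counted by C_n; with 22 points, n = 11. So Q = C_11 = 58786.
Parenthesizations of m factors correspond to full binary trees with m leaves, counted by C_{m−1}; m = 4 gives C_3. So R = C_3 = 5.
P + Q − R = 2674440 + 58786 − 5 = 2733221.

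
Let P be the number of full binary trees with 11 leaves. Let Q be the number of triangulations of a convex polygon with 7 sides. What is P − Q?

Full binary trees with 11 leaves have 11−1 = 10 internal nodes, so there are C_10 of them. So P = C_10 = 16796.
Triangulations of a convex m-gon are counted by C_{m−2}; with m = 7 this is C_5. So Q = C_5 = 42.
P − Q = 16796 − 42 = 16754.

16754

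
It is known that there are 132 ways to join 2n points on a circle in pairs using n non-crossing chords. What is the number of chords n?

Non-crossing pairings of 2n points on a circle are counted by C_n, and C_6 = 132.

6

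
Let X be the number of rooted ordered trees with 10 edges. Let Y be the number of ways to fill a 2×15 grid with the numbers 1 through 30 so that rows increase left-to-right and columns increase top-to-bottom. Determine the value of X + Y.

9711641

A rooted plane tree with 10 edges has 11 nodes, and the count is C_10. So X = C_10 = 16796.
Standard Young tableaux of shape 2×n are counted by C_n; here n = 15. So Y = C_15 = 9694845.
X + Y = 16796 + 9694845 = 9711641.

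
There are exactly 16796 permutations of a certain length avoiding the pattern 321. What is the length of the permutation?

Permutations of [n] avoiding a fixed length-3 pattern are counted by C_n, and C_10 = 16796.

10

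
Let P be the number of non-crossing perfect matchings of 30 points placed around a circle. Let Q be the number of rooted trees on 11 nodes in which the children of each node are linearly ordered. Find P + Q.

9711641

Pairing 30 circle points by 15 non-crossing chords gives C_15 matchings. So P = C_15 = 9694845.
Rooted ordered (plane) trees on m nodes have m−1 edges and are counted by C_{m−1}; m = 11 gives C_10. So Q = C_10 = 16796.
P + Q = 9694845 + 16796 = 9711641.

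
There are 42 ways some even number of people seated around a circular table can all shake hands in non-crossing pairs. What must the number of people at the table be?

10

Non-crossing handshake pairings of 2n people are counted by C_n; 42 = C_5.
So n = 5, and there are 2n = 10 people.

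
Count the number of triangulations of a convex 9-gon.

A convex 9-gon is triangulated into 7 triangles, and the number of such triangulations is the Catalan number C_{9−2} = C_7.
C_7 = C(14,7)/8 = 3432/8 = 429.

429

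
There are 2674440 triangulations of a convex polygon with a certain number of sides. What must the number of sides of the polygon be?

16

Triangulations of a convex m-gon are counted by C_{m−2}; 2674440 = C_14.
So m − 2 = 14, giving m = 16 sides.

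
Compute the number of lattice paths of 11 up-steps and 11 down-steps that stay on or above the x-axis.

58786

Dyck paths of semilength n (length 2n) are counted by C_n; here n = 11.
C_11 = C(22,11)/12 = 705432/12 = 58786.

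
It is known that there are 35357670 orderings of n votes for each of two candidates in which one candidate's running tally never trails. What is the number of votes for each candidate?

Such ballot sequences with n votes each are counted by C_n. The Catalan number equal to 35357670 is C_16.

16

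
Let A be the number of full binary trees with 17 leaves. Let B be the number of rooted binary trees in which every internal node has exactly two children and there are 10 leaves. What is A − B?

35352808

A full binary tree with L leaves has L−1 internal nodes and is counted by C_{L−1}; L = 17 gives C_16. So A = C_16 = 35357670.
Full binary trees with 10 leaves have 10−1 = 9 internal nodes, so there are C_9 of them. So B = C_9 = 4862.
A − B = 35357670 − 4862 = 35352808.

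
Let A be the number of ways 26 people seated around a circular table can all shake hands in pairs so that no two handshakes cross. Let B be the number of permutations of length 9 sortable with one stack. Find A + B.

Non-crossing handshake pairings of 2n people are counted by C_n; 26 people gives n = 13. So A = C_13 = 742900.
Stack-sortable permutations are exactly the 231-avoiding ones, counted by C_n; here n = 9. So B = C_9 = 4862.
A + B = 742900 + 4862 = 747762.

747762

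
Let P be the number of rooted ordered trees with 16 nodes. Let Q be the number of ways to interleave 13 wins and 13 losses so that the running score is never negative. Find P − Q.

Rooted ordered (plane) trees on m nodes have m−1 edges and are counted by C_{m−1}; m = 16 gives C_15. So P = C_15 = 9694845.
Ballot sequences with n votes each where one side never trails are Dyck words, counted by C_n; here n = 13. So Q = C_13 = 742900.
P − Q = 9694845 − 742900 = 8951945.

8951945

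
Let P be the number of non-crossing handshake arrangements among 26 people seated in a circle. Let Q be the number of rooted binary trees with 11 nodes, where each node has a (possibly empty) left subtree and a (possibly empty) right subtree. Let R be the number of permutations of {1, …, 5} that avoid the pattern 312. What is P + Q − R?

801644

Non-crossing handshake pairings of 2n people are counted by C_n; 26 people gives n = 13. So P = C_13 = 742900.
Rooted binary trees with 11 nodes (each child slot possibly empty) number C_11. So Q = C_11 = 58786.
For any fixed pattern of length 3, the pattern-avoiding permutations of [5] number C_5. So R = C_5 = 42.
P + Q − R = 742900 + 58786 − 42 = 801644.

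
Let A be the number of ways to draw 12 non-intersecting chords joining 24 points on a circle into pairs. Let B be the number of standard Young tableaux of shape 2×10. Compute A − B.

191216

Non-crossing perfect matchings of 2n points on a circle are counted by C_n; with 24 points, n = 12. So A = C_12 = 208012.
By the hook-length formula (or a Dyck-path bijection), SYT of shape 2×10 number C_10. So B = C_10 = 16796.
A − B = 208012 − 16796 = 191216.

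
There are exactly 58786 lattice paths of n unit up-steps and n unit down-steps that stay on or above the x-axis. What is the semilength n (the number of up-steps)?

Dyck paths of semilength n are counted by C_n, and C_11 = 58786.

11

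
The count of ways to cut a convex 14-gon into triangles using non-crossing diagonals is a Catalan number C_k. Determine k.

The number of triangulations of a 14-gon is the Catalan number C_12 (index = sides − 2).

12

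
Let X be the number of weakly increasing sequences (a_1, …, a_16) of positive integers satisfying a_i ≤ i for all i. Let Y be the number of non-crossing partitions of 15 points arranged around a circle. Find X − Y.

25662825

Weakly increasing sequences with a_i ≤ i biject with Dyck paths of semilength 16, so there are C_16. So X = C_16 = 35357670.
The non-crossing partitions of [15] form a lattice of size C_15. So Y = C_15 = 9694845.
X − Y = 35357670 − 9694845 = 25662825.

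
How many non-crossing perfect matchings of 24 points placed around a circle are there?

208012

Non-crossing perfect matchings of 2n points on a circle are counted by C_n; with 24 points, n = 12.
C_12 = 208012.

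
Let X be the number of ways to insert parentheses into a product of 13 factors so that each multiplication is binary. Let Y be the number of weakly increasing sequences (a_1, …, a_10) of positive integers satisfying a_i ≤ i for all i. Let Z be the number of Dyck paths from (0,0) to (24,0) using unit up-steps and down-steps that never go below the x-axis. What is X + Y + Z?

Parenthesizations of m factors correspond to full binary trees with m leaves, counted by C_{m−1}; m = 13 gives C_12. So X = C_12 = 208012.
Weakly increasing sequences with a_i ≤ i biject with Dyck paths of semilength 10, so there are C_10. So Y = C_10 = 16796.
A Dyck path with 12 up-steps and 12 down-steps has semilength 12, so there are C_12 of them. So Z = C_12 = 208012.
X + Y + Z = 208012 + 16796 + 208012 = 432820.

432820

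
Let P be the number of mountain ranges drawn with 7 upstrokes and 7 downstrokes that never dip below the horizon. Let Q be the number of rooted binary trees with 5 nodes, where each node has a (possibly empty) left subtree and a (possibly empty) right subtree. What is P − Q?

Dyck paths of semilength n (length 2n) are counted by C_n; here n = 7. So P = C_7 = 429.
There are C_n binary search tree shapes on n keys; with n = 5 that is C_5. So Q = C_5 = 42.
P − Q = 429 − 42 = 387.

387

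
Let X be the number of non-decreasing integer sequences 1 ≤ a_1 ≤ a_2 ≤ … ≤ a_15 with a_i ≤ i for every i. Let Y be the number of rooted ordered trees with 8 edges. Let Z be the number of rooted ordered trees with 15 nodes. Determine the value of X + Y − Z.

Such sub-staircase sequences of length n are counted by C_n; here n = 15. So X = C_15 = 9694845.
Rooted ordered trees with n edges are counted by C_n; here n = 8. So Y = C_8 = 1430.
Rooted ordered (plane) trees on m nodes have m−1 edges and are counted by C_{m−1}; m = 15 gives C_14. So Z = C_14 = 2674440.
X + Y − Z = 9694845 + 1430 − 2674440 = 7021835.

7021835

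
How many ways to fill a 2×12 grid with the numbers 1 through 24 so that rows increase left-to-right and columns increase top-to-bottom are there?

208012

By the hook-length formula (or a Dyck-path bijection), SYT of shape 2×12 number C_12.
C_12 = 208012.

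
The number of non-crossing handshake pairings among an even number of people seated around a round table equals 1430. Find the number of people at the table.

16

Non-crossing handshake pairings of 2n people are counted by C_n. The Catalan number equal to 1430 is C_8.
So n = 8, and there are 2n = 16 people.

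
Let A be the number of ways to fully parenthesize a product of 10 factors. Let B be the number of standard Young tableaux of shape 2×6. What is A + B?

Bracketing 10 factors into binary products is counted by C_{10−1} = C_9. So A = C_9 = 4862.
Standard Young tableaux of shape 2×n are counted by C_n; here n = 6. So B = C_6 = 132.
A + B = 4862 + 132 = 4994.

4994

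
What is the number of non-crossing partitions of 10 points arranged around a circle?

The non-crossing partitions of [10] form a lattice of size C_10.
C_10 = 16796.

16796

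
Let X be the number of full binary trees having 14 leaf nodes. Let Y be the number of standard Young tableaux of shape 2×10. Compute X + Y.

Full binary trees with 14 leaves have 14−1 = 13 internal nodes, so there are C_13 of them. So X = C_13 = 742900.
Standard Young tableaux of shape 2×n are counted by C_n; here n = 10. So Y = C_10 = 16796.
X + Y = 742900 + 16796 = 759696.

759696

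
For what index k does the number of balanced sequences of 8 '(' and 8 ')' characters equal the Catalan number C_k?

With 8 pairs the number of balanced bracket strings is the Catalan number C_8.

8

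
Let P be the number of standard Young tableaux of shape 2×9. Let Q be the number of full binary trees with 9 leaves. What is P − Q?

By the hook-length formula (or a Dyck-path bijection), SYT of shape 2×9 number C_9. So P = C_9 = 4862.
Full binary trees with 9 leaves have 9−1 = 8 internal nodes, so there are C_8 of them. So Q = C_8 = 1430.
P − Q = 4862 − 1430 = 3432.

3432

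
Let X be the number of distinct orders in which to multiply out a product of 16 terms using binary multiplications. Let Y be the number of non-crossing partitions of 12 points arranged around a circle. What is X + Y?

9902857

Bracketing 16 factors into binary products is counted by C_{16−1} = C_15. So X = C_15 = 9694845.
Non-crossing partitions of an n-element set are counted by C_n; here n = 12. So Y = C_12 = 208012.
X + Y = 9694845 + 208012 = 9902857.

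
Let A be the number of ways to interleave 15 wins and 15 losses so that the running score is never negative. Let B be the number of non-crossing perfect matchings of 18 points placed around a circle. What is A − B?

9689983

Ballot sequences with n votes each where one side never trails are Dyck words, counted by C_n; here n = 15. So A = C_15 = 9694845.
Pairing 18 circle points by 9 non-crossing chords gives C_9 matchings. So B = C_9 = 4862.
A − B = 9694845 − 4862 = 9689983.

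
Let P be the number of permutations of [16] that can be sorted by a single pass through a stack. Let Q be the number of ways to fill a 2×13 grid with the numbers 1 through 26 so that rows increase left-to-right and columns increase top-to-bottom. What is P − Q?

By Knuth's characterisation, the stack-sortable permutations of length 16 are the 231-avoiders, numbering C_16. So P = C_16 = 35357670.
By the hook-length formula (or a Dyck-path bijection), SYT of shape 2×13 number C_13. So Q = C_13 = 742900.
P − Q = 35357670 − 742900 = 34614770.

34614770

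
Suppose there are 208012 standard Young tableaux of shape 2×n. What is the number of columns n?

Standard Young tableaux of shape 2×n are counted by C_n. The Catalan number equal to 208012 is C_12.

12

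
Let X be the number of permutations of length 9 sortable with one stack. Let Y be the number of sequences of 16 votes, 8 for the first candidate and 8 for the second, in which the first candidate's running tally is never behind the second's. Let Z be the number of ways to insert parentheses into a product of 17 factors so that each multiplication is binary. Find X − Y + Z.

35361102

Stack-sortable permutations are exactly the 231-avoiding ones, counted by C_n; here n = 9. So X = C_9 = 4862.
Ballot sequences with n votes each where one side never trails are Dyck words, counted by C_n; here n = 8. So Y = C_8 = 1430.
Bracketing 17 factors into binary products is counted by C_{17−1} = C_16. So Z = C_16 = 35357670.
X − Y + Z = 4862 − 1430 + 35357670 = 35361102.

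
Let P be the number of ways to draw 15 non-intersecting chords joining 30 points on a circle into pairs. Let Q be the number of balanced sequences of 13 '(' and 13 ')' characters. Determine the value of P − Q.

8951945

Non-crossing perfect matchings of 2n points on a circle are counted by C_n; with 30 points, n = 15. So P = C_15 = 9694845.
A balanced arrangement of 13 bracket pairs is a Dyck word of semilength 13, so the count is C_13. So Q = C_13 = 742900.
P − Q = 9694845 − 742900 = 8951945.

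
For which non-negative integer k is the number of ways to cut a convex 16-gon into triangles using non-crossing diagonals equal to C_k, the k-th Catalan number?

14

Triangulations of a convex m-gon are counted by C_{m−2}; with m = 16 this is C_14.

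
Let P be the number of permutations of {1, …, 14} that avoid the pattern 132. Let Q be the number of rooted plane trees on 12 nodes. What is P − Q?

2615654

Permutations of [n] avoiding any single length-3 pattern are counted by C_n; here n = 14. So P = C_14 = 2674440.
Rooted ordered (plane) trees on m nodes have m−1 edges and are counted by C_{m−1}; m = 12 gives C_11. So Q = C_11 = 58786.
P − Q = 2674440 − 58786 = 2615654.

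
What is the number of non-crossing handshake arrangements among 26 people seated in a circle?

742900

Non-crossing handshake pairings of 2n people are counted by C_n; 26 people gives n = 13.
C_13 = C(26,13)/14 = 10400600/14 = 742900.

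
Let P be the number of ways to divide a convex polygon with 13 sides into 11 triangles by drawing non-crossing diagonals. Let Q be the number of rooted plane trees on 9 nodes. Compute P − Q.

57356

A convex 13-gon is triangulated into 11 triangles, and the number of such triangulations is the Catalan number C_{13−2} = C_11. So P = C_11 = 58786.
A rooted plane tree on 9 nodes has 8 edges, and such trees are counted by C_8. So Q = C_8 = 1430.
P − Q = 58786 − 1430 = 57356.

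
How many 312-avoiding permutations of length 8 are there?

For any fixed pattern of length 3, the pattern-avoiding permutations of [8] number C_8.
C_8 = 1430.

1430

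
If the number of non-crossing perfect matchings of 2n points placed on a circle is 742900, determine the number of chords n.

Non-crossing pairings of 2n points on a circle are counted by C_n, and C_13 = 742900.

13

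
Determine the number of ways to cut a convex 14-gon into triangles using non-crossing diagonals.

208012

Triangulations of a convex m-gon are counted by C_{m−2}; with m = 14 this is C_12.
C_12 = C(24,12)/13 = 2704156/13 = 208012.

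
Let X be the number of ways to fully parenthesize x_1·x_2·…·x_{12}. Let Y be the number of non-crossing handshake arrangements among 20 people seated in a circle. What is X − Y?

41990

Ways to associate a product of 12 factors correspond to binary trees on 12 leaves, so the count is C_11. So X = C_11 = 58786.
Non-crossing handshake pairings of 2n people are counted by C_n; 20 people gives n = 10. So Y = C_10 = 16796.
X − Y = 58786 − 16796 = 41990.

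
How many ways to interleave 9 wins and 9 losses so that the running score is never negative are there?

4862

Ballot sequences with n votes each where one side never trails are Dyck words, counted by C_n; here n = 9.
C_9 = C_8 · 2(2·8+1)/(8+2) = 1430 · 34/10 = 4862.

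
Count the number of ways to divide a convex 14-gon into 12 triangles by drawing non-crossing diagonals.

208012

A convex 14-gon is triangulated into 12 triangles, and the number of such triangulations is the Catalan number C_{14−2} = C_12.
C_12 = C_11 · 2(2·11+1)/(11+2) = 58786 · 46/13 = 208012.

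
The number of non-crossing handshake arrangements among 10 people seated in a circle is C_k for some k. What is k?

5

With 10 = 2·5 people, non-crossing handshake pairings are non-crossing perfect matchings on a circle, counted by C_5.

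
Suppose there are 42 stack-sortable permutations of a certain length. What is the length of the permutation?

5

Stack-sortable permutations of [n] are counted by C_n, and C_5 = 42.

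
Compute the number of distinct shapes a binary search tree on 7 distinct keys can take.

There are C_n binary search tree shapes on n keys; with n = 7 that is C_7.
C_7 = C_6 · 2(2·6+1)/(6+2) = 132 · 26/8 = 429.

429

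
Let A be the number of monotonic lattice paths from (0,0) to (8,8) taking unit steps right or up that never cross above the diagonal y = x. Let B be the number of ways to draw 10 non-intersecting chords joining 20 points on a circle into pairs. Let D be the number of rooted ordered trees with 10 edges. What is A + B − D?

Monotone paths in an n×n grid that stay weakly below the diagonal are counted by C_n; here n = 8. So A = C_8 = 1430.
Pairing 20 circle points by 10 non-crossing chords gives C_10 matchings. So B = C_10 = 16796.
Rooted ordered trees with n edges are counted by C_n; here n = 10. So D = C_10 = 16796.
A + B − D = 1430 + 16796 − 16796 = 1430.

1430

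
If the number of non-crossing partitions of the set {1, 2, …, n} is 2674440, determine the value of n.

14

Non-crossing partitions of [n] are counted by C_n. The Catalan number equal to 2674440 is C_14.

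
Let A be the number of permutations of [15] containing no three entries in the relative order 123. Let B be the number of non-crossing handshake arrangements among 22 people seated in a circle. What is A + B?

Permutations of [n] avoiding any single length-3 pattern are counted by C_n; here n = 15. So A = C_15 = 9694845.
Non-crossing handshake pairings of 2n people are counted by C_n; 22 people gives n = 11. So B = C_11 = 58786.
A + B = 9694845 + 58786 = 9753631.

9753631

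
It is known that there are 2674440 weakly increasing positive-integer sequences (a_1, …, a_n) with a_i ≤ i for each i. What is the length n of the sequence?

Such sub-staircase sequences of length n are counted by C_n, and C_14 = 2674440.

14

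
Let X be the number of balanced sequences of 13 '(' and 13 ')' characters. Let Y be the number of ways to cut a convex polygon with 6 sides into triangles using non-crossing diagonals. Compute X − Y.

742886

With 13 pairs the number of balanced bracket strings is the Catalan number C_13. So X = C_13 = 742900.
A convex 6-gon is triangulated into 4 triangles, and the number of such triangulations is the Catalan number C_{6−2} = C_4. So Y = C_4 = 14.
X − Y = 742900 − 14 = 742886.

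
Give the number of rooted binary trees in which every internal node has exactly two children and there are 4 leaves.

5

Full binary trees with 4 leaves have 4−1 = 3 internal nodes, so there are C_3 of them.
C_3 = 5.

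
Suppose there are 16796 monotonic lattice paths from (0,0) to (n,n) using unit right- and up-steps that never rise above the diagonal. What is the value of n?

Such diagonal-avoiding paths in an n×n grid are counted by C_n; 16796 = C_10.

10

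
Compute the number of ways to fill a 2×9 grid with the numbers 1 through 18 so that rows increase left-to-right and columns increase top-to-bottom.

By the hook-length formula (or a Dyck-path bijection), SYT of shape 2×9 number C_9.
C_9 = 4862.

4862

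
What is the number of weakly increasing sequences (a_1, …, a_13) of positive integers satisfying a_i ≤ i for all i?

742900

Weakly increasing sequences with a_i ≤ i biject with Dyck paths of semilength 13, so there are C_13.
C_13 = C(26,13)/14 = 10400600/14 = 742900.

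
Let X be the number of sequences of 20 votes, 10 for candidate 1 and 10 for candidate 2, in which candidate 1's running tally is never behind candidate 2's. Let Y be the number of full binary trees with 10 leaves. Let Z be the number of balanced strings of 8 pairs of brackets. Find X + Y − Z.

Reading a vote for the leader as '(' and for the other as ')' turns such a sequence into a balanced string of 10 pairs, so the count is C_10. So X = C_10 = 16796.
A full binary tree with L leaves has L−1 internal nodes and is counted by C_{L−1}; L = 10 gives C_9. So Y = C_9 = 4862.
With 8 pairs the number of balanced bracket strings is the Catalan number C_8. So Z = C_8 = 1430.
X + Y − Z = 16796 + 4862 − 1430 = 20228.

20228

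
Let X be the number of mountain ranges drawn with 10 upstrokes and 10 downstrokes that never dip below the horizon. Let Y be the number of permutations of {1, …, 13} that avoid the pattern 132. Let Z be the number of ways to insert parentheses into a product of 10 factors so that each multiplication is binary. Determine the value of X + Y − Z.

754834

A Dyck path with 10 up-steps and 10 down-steps has semilength 10, so there are C_10 of them. So X = C_10 = 16796.
Permutations of [n] avoiding any single length-3 pattern are counted by C_n; here n = 13. So Y = C_13 = 742900.
Parenthesizations of m factors correspond to full binary trees with m leaves, counted by C_{m−1}; m = 10 gives C_9. So Z = C_9 = 4862.
X + Y − Z = 16796 + 742900 − 4862 = 754834.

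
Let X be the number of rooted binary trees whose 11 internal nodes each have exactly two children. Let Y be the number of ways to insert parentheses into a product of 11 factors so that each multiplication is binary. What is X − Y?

The number of full binary trees on 11 internal nodes is the Catalan number C_11. So X = C_11 = 58786.
Bracketing 11 factors into binary products is counted by C_{11−1} = C_10. So Y = C_10 = 16796.
X − Y = 58786 − 16796 = 41990.

41990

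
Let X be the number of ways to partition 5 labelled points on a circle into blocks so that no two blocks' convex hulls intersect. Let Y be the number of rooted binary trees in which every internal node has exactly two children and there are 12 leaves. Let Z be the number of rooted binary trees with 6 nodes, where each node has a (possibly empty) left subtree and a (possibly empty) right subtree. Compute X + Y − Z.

The non-crossing partitions of [5] form a lattice of size C_5. So X = C_5 = 42.
A full binary tree with L leaves has L−1 internal nodes and is counted by C_{L−1}; L = 12 gives C_11. So Y = C_11 = 58786.
There are C_n binary search tree shapes on n keys; with n = 6 that is C_6. So Z = C_6 = 132.
X + Y − Z = 42 + 58786 − 132 = 58696.

58696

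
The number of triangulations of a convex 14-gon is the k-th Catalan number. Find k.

12

A convex 14-gon is triangulated into 12 triangles, and the number of such triangulations is the Catalan number C_{14−2} = C_12.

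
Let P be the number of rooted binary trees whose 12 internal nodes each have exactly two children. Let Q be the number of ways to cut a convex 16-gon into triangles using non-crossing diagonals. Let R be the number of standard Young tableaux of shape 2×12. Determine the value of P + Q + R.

The number of full binary trees on 12 internal nodes is the Catalan number C_12. So P = C_12 = 208012.
The number of triangulations of a 16-gon is the Catalan number C_14 (index = sides − 2). So Q = C_14 = 2674440.
By the hook-length formula (or a Dyck-path bijection), SYT of shape 2×12 number C_12. So R = C_12 = 208012.
P + Q + R = 208012 + 2674440 + 208012 = 3090464.

3090464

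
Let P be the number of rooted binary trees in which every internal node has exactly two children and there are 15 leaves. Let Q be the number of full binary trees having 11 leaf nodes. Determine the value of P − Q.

Full binary trees with 15 leaves have 15−1 = 14 internal nodes, so there are C_14 of them. So P = C_14 = 2674440.
A full binary tree with L leaves has L−1 internal nodes and is counted by C_{L−1}; L = 11 gives C_10. So Q = C_10 = 16796.
P − Q = 2674440 − 16796 = 2657644.

2657644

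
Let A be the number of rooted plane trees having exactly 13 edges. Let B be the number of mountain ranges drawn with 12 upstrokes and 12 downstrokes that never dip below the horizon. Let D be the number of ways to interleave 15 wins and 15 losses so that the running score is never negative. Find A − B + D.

Rooted ordered trees with n edges are counted by C_n; here n = 13. So A = C_13 = 742900.
Paths of 12 up- and 12 down-steps that never dip below the axis are Dyck paths; their count is C_12. So B = C_12 = 208012.
Ballot sequences with n votes each where one side never trails are Dyck words, counted by C_n; here n = 15. So D = C_15 = 9694845.
A − B + D = 742900 − 208012 + 9694845 = 10229733.

10229733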